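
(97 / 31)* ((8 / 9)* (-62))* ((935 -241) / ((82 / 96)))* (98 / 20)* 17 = -7177714432 / 615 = -11671080.38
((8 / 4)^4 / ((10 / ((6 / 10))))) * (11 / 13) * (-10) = -528 / 65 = -8.12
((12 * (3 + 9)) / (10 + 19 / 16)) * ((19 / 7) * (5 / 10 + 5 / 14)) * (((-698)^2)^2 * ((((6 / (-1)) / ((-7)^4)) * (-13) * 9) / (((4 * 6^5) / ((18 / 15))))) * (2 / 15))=5628463794350592 / 526479275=10690760.42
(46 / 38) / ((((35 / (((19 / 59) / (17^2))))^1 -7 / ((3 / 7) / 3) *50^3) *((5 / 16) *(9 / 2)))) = -0.00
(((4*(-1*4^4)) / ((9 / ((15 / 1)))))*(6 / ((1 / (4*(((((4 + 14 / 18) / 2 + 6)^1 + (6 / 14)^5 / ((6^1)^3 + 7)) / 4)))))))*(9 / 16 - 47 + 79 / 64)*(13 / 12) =425693627087300 / 101194947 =4206668.81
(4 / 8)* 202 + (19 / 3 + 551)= 1975 / 3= 658.33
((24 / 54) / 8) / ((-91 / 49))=-0.03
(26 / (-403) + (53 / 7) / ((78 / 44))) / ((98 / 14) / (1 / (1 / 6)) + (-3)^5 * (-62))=71200 / 255026863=0.00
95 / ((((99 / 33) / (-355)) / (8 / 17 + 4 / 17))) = -134900 / 17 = -7935.29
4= 4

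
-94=-94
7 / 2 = 3.50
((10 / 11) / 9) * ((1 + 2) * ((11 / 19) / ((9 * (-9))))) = -10 / 4617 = -0.00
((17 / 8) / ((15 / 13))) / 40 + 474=2275421 / 4800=474.05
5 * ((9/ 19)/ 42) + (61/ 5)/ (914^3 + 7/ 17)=0.06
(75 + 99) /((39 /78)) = 348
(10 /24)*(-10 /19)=-25 /114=-0.22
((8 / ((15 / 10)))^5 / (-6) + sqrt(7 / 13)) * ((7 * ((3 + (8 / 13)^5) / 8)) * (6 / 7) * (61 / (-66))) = 1538.01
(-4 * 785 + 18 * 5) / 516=-1525 / 258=-5.91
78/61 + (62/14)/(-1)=-1345/427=-3.15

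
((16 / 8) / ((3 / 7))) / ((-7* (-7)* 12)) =1 / 126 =0.01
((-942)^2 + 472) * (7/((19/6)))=37289112/19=1962584.84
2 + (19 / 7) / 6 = 103 / 42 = 2.45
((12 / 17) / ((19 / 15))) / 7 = 180 / 2261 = 0.08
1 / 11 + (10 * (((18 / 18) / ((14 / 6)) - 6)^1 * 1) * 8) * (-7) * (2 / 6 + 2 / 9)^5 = 35769683 / 216513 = 165.21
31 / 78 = 0.40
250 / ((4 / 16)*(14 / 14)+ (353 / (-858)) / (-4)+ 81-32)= 858000 / 169379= 5.07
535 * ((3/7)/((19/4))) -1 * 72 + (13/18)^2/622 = -635999891/26803224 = -23.73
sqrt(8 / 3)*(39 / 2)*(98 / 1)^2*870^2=94500478800*sqrt(6)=231477953508.70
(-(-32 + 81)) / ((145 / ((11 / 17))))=-539 / 2465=-0.22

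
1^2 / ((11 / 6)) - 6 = -60 / 11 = -5.45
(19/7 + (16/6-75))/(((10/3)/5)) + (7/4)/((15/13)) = -43223/420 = -102.91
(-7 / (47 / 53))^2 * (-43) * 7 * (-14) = 580019174 / 2209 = 262570.93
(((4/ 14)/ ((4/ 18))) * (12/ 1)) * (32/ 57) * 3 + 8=4520/ 133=33.98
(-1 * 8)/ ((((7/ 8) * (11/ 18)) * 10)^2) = -41472/ 148225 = -0.28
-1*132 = -132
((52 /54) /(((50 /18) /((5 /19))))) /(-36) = -13 /5130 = -0.00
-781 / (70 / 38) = -14839 / 35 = -423.97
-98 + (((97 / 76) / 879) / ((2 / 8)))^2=-27334483889 / 278923401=-98.00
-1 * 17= -17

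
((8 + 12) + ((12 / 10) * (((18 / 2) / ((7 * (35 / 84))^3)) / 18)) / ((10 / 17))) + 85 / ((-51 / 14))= -10586558 / 3215625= -3.29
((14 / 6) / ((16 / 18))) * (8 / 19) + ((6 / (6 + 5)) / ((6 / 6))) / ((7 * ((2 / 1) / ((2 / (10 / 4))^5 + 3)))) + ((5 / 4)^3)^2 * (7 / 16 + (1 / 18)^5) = 102751996104031429 / 35384806195200000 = 2.90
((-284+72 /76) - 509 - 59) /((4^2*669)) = -0.08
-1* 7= -7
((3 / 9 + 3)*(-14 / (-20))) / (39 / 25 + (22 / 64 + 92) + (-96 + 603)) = 5600 / 1442169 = 0.00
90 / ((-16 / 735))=-33075 / 8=-4134.38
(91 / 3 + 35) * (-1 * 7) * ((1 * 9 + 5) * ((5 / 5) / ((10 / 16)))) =-153664 / 15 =-10244.27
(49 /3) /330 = 49 /990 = 0.05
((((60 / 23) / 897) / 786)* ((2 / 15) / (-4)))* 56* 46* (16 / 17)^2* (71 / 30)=-1017856 / 1528178535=-0.00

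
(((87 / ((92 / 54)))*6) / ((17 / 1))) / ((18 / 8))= 3132 / 391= 8.01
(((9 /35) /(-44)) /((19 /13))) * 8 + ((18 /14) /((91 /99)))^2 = 816041367 /424028605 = 1.92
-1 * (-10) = 10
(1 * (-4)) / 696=-1 / 174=-0.01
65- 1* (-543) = 608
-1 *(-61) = 61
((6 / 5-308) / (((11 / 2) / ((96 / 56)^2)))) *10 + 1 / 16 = -14136805 / 8624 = -1639.24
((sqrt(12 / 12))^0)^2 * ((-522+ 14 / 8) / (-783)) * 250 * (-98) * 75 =-318653125 / 261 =-1220893.20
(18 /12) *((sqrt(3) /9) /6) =0.05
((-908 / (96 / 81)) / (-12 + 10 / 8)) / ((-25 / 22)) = -67419 / 1075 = -62.72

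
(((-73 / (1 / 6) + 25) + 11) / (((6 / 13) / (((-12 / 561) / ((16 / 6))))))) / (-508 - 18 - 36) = -2613 / 210188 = -0.01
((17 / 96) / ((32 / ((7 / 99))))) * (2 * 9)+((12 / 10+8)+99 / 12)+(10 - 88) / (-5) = 33.06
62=62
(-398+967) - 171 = 398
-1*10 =-10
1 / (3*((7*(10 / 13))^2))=169 / 14700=0.01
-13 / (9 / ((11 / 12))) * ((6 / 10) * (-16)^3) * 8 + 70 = 1174606 / 45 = 26102.36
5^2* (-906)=-22650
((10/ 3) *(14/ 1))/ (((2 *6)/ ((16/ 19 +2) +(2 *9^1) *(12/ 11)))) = 18270/ 209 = 87.42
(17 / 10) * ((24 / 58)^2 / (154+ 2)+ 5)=929509 / 109330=8.50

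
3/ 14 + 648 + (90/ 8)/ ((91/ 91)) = 18465/ 28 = 659.46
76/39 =1.95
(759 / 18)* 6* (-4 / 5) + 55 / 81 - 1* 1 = -82102 / 405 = -202.72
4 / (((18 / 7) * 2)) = 7 / 9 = 0.78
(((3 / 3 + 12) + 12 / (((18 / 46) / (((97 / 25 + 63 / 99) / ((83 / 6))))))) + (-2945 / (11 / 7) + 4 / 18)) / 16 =-190106099 / 1643400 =-115.68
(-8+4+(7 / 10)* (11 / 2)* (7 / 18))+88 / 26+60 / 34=210559 / 79560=2.65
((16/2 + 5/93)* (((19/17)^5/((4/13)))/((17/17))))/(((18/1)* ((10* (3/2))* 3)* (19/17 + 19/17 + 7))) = 0.01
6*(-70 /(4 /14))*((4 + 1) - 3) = -2940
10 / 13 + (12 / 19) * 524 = 81934 / 247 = 331.72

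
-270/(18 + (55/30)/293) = -94932/6331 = -14.99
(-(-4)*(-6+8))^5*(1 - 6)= -163840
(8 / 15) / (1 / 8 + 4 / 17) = 1088 / 735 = 1.48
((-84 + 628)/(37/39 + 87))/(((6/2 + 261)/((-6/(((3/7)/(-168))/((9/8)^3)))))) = 483327/6160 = 78.46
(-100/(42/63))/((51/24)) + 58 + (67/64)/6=-81037/6528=-12.41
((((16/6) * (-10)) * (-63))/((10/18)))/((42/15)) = 1080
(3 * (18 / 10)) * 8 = 216 / 5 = 43.20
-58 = -58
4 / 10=2 / 5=0.40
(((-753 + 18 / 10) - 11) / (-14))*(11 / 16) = 41921 / 1120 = 37.43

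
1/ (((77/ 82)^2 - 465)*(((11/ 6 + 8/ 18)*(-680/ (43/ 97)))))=15867/ 25730427095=0.00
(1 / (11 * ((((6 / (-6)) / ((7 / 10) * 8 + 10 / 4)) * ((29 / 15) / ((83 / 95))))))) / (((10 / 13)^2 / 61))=-207922221 / 6061000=-34.30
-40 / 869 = -0.05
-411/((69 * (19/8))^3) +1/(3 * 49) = 246923303/36802972773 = 0.01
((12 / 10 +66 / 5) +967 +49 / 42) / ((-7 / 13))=-54743 / 30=-1824.77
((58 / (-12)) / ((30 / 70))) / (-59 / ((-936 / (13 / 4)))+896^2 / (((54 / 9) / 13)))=-3248 / 500957243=-0.00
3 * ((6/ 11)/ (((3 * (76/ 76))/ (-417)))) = -2502/ 11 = -227.45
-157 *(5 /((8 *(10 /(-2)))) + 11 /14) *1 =-103.73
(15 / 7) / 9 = 5 / 21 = 0.24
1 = 1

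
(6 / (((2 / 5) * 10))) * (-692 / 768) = -1.35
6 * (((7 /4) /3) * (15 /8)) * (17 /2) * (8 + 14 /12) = 32725 /64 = 511.33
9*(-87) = -783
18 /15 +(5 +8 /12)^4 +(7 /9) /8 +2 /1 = 3351523 /3240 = 1034.42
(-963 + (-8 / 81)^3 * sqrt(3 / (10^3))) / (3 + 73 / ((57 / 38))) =-2889 / 155 - 128 * sqrt(30) / 686444625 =-18.64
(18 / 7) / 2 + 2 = 23 / 7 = 3.29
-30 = -30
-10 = -10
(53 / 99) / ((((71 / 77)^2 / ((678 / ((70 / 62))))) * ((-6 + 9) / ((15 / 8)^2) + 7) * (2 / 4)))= 9223060 / 95779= 96.30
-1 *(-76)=76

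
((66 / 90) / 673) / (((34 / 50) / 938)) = 51590 / 34323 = 1.50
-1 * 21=-21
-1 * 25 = -25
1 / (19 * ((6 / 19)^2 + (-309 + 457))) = 19 / 53464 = 0.00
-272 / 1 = -272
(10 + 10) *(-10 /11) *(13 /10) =-260 /11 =-23.64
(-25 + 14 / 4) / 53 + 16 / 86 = -0.22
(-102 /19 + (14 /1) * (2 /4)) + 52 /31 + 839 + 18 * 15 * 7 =1609330 /589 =2732.31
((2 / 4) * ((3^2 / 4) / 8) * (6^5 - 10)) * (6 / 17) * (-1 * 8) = -3083.56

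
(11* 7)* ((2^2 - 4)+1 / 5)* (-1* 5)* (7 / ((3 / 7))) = -3773 / 3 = -1257.67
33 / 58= 0.57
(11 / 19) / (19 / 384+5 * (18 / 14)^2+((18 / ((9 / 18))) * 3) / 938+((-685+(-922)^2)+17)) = 13867392 / 20346066303499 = 0.00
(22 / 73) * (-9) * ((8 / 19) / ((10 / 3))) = -2376 / 6935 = -0.34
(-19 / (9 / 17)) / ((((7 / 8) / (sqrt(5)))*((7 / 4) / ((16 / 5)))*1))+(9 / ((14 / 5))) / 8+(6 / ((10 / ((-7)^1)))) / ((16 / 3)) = -165376*sqrt(5) / 2205-27 / 70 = -168.09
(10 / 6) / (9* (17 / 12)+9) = 20 / 261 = 0.08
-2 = -2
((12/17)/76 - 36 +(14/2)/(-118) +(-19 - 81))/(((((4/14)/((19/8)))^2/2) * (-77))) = 244.18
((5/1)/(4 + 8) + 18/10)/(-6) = -133/360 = -0.37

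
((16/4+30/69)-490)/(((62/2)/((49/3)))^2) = -26814368/198927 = -134.80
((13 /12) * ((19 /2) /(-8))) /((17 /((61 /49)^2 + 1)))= -756067 /3918432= -0.19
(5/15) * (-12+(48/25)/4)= -96/25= -3.84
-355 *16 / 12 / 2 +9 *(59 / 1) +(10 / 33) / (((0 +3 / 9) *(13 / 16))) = 126749 / 429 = 295.45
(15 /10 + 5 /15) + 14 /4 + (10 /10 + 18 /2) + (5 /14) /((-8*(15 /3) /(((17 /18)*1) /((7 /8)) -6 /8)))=432685 /28224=15.33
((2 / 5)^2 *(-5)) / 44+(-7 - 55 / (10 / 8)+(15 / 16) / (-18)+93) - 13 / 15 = 72271 / 1760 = 41.06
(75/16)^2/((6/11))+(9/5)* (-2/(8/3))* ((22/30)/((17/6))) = 8689593/217600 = 39.93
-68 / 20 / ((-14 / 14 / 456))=7752 / 5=1550.40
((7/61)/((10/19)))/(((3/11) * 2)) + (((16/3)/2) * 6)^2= 938423/3660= 256.40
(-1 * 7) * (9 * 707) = -44541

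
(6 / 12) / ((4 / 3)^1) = 0.38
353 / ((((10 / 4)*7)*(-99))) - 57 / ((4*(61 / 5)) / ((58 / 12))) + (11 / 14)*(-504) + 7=-667658483 / 1690920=-394.85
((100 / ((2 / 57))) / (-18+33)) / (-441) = -190 / 441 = -0.43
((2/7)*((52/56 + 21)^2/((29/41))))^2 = 14932111195681/395771236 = 37729.15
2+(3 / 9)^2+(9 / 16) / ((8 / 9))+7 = 11225 / 1152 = 9.74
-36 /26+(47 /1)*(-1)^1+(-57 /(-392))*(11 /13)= -245941 /5096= -48.26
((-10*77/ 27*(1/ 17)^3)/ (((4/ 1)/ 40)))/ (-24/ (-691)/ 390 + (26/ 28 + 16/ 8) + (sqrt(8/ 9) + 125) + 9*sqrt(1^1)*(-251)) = 6089191047940000*sqrt(2)/ 714605828522021837929233 + 6488250261546053000/ 238201942840673945976411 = 0.00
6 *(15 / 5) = 18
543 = 543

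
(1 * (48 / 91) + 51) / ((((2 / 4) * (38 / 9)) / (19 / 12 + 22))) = 3980961 / 6916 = 575.62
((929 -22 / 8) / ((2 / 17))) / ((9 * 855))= 221 / 216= 1.02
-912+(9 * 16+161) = -607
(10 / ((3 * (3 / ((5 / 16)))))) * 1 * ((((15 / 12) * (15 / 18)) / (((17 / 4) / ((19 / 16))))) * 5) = 59375 / 117504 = 0.51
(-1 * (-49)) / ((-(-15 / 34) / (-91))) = -151606 / 15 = -10107.07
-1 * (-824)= 824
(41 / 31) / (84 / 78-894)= -533 / 359848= -0.00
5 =5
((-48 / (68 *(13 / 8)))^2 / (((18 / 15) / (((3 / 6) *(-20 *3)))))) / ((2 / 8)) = -921600 / 48841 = -18.87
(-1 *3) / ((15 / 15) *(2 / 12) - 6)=18 / 35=0.51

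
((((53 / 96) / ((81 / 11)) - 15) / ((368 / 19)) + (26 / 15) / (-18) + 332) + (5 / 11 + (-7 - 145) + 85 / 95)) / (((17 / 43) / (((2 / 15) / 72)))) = 23207249700931 / 27451307980800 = 0.85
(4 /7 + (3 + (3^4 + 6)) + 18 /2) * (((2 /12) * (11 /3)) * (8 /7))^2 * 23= 31036016 /27783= 1117.09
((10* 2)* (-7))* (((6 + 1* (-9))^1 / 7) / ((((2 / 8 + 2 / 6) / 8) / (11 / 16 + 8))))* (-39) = -278794.29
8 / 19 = 0.42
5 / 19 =0.26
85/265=17/53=0.32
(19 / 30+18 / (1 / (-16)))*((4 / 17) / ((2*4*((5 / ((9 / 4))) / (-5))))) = 25863 / 1360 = 19.02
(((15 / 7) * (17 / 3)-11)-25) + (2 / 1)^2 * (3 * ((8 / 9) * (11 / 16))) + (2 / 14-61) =-1625 / 21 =-77.38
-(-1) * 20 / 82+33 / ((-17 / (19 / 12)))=-7889 / 2788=-2.83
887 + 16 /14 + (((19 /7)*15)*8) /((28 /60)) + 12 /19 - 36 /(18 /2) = 1473525 /931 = 1582.73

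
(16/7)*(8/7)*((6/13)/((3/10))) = 2560/637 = 4.02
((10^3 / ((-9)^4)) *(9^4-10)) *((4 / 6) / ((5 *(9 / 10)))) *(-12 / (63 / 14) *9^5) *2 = -419264000 / 9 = -46584888.89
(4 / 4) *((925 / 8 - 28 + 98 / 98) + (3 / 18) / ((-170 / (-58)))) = 180911 / 2040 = 88.68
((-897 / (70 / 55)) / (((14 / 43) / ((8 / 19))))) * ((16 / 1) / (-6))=2430.54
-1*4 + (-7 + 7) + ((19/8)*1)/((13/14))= -75/52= -1.44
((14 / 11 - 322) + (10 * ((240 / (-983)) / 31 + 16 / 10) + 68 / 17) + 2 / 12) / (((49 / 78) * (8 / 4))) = -239.28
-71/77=-0.92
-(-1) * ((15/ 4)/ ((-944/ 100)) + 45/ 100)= 249/ 4720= 0.05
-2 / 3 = -0.67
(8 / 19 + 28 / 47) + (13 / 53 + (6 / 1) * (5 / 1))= 1479603 / 47329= 31.26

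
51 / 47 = 1.09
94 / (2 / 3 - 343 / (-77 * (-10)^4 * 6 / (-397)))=62040000 / 420547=147.52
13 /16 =0.81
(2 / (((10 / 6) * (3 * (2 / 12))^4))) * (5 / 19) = 96 / 19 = 5.05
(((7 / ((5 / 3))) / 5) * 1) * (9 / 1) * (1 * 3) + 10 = 817 / 25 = 32.68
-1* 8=-8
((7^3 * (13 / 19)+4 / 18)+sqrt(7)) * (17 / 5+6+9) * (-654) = -805629464 / 285- 60168 * sqrt(7) / 5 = -2858607.96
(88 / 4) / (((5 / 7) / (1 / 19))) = 154 / 95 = 1.62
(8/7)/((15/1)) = 8/105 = 0.08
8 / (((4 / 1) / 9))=18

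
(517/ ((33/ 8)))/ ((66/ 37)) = 6956/ 99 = 70.26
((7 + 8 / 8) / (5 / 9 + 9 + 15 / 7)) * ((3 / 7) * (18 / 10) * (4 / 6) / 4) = 324 / 3685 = 0.09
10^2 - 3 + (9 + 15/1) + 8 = 129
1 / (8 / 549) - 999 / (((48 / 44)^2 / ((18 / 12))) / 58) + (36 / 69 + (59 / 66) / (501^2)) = -222399311793649 / 3048156144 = -72961.92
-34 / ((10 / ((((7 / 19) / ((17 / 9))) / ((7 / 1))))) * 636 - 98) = -51 / 342233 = -0.00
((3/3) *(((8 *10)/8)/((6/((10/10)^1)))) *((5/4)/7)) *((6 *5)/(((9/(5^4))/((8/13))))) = 312500/819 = 381.56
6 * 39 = 234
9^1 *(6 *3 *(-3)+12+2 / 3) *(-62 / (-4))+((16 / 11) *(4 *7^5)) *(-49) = -52770178 / 11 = -4797288.91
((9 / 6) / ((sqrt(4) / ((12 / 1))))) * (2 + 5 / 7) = 171 / 7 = 24.43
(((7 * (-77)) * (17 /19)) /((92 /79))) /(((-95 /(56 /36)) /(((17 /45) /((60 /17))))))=1464403171 /2017629000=0.73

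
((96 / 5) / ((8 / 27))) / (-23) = -324 / 115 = -2.82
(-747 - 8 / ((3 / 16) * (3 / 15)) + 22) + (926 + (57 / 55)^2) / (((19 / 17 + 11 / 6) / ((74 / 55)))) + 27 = -488.65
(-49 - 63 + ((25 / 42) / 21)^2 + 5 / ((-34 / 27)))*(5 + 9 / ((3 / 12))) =-62880328181 / 13224708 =-4754.76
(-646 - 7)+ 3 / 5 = -3262 / 5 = -652.40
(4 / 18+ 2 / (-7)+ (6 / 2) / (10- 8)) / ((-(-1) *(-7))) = -181 / 882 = -0.21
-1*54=-54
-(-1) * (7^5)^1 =16807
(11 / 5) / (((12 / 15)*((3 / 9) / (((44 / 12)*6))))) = 181.50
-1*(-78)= 78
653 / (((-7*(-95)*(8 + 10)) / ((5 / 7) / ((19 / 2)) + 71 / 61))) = 729401 / 10790290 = 0.07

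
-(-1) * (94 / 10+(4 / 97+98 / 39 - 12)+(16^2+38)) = 5560141 / 18915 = 293.95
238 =238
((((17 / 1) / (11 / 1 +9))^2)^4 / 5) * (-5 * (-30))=20927272323 / 2560000000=8.17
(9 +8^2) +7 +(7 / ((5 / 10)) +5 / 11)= 1039 / 11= 94.45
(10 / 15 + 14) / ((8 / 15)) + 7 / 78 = 1076 / 39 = 27.59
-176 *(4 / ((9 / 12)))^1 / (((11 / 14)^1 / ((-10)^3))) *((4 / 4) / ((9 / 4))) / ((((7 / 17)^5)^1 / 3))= 2907867136000 / 21609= 134567408.76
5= 5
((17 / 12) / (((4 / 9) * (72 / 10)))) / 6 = 0.07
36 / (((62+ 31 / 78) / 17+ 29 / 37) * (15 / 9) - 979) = -0.04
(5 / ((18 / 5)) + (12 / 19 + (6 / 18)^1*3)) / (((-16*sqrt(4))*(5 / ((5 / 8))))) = -1033 / 87552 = -0.01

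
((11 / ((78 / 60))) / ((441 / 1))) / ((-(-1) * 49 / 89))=9790 / 280917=0.03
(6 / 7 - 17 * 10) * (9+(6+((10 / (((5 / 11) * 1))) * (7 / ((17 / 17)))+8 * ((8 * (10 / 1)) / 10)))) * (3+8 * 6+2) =-14621216 / 7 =-2088745.14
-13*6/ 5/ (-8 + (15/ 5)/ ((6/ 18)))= -78/ 5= -15.60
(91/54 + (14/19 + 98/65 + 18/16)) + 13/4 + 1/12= 2237597/266760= 8.39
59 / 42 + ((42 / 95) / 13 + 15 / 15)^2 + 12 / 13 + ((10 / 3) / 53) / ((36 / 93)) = 18127484656 / 5092726275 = 3.56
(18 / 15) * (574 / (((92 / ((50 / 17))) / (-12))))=-103320 / 391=-264.25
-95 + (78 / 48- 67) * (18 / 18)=-160.38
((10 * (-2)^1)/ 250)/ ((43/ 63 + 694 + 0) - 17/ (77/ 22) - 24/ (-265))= -6678/ 57590735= -0.00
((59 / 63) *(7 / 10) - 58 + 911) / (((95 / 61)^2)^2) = 1063762118189 / 7330556250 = 145.11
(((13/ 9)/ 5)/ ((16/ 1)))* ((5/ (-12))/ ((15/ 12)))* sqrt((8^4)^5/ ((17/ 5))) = -872415232* sqrt(85)/ 2295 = -3504693.25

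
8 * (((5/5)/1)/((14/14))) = 8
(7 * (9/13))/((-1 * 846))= -7/1222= -0.01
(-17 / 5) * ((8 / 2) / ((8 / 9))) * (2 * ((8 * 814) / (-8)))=124542 / 5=24908.40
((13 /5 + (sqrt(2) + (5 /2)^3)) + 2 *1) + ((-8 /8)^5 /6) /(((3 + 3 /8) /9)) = 21.19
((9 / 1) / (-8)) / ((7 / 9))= -1.45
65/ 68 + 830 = 56505/ 68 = 830.96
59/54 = 1.09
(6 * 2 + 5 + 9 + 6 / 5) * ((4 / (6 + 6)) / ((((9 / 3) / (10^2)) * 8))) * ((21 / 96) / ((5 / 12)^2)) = 47.60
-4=-4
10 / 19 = 0.53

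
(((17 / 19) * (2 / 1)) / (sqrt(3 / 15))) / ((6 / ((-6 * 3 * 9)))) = -918 * sqrt(5) / 19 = -108.04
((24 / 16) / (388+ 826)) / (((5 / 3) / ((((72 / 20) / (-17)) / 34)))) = -81 / 17542300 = -0.00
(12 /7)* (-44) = -528 /7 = -75.43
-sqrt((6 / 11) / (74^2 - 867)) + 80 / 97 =80 / 97 - sqrt(2514) / 4609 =0.81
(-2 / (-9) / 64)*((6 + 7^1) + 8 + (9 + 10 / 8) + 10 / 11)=1415 / 12672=0.11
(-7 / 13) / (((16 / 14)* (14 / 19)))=-0.64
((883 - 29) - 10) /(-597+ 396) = -844 /201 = -4.20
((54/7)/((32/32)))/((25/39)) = 2106/175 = 12.03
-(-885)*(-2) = -1770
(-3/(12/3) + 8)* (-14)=-203/2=-101.50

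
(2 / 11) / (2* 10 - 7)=2 / 143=0.01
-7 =-7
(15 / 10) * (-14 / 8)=-21 / 8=-2.62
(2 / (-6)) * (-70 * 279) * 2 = 13020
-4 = -4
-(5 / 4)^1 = -5 / 4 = -1.25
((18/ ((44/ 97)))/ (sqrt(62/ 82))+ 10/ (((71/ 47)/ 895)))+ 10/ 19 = 873 * sqrt(1271)/ 682+ 7993060/ 1349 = 5970.81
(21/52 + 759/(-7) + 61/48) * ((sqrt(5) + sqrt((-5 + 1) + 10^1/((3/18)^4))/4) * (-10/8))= 2331505 * sqrt(5)/17472 + 2331505 * sqrt(3239)/34944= 4095.64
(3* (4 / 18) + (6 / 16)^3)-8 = -11183 / 1536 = -7.28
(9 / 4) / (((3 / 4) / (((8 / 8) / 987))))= 1 / 329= 0.00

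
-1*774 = -774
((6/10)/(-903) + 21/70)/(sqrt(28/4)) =901 * sqrt(7)/21070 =0.11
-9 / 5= -1.80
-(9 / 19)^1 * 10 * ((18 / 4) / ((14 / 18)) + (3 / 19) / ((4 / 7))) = -28.71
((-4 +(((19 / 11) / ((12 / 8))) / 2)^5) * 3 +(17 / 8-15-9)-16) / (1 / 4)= -5185198477 / 26090262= -198.74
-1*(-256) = 256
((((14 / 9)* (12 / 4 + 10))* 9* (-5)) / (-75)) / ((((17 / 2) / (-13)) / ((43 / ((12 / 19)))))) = -966511 / 765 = -1263.41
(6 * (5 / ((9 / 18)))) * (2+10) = 720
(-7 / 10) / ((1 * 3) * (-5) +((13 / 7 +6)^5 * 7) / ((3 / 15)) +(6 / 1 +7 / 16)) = -134456 / 201312105315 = -0.00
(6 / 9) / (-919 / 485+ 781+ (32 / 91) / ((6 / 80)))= 44135 / 51889109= 0.00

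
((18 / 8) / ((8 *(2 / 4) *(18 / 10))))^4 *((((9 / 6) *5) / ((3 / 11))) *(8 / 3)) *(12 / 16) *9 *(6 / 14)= 928125 / 458752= 2.02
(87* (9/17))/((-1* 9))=-87/17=-5.12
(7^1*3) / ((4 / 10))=105 / 2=52.50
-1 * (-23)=23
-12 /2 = -6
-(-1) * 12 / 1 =12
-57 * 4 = -228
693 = 693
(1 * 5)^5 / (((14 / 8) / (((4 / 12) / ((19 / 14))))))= 25000 / 57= 438.60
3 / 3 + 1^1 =2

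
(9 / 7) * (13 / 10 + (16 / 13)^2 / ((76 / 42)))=617607 / 224770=2.75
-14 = -14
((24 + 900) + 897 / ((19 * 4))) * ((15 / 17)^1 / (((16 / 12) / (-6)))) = -3715.69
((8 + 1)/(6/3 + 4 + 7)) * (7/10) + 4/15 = 293/390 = 0.75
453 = 453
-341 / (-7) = 341 / 7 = 48.71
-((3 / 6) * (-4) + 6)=-4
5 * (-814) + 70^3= 338930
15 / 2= 7.50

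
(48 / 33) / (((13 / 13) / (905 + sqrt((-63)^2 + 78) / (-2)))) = 14480 / 11 - 8 * sqrt(4047) / 11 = 1270.10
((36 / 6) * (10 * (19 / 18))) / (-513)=-10 / 81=-0.12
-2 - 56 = -58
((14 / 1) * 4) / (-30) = -28 / 15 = -1.87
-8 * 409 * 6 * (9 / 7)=-25241.14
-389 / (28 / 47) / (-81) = 18283 / 2268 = 8.06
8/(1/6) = 48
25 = 25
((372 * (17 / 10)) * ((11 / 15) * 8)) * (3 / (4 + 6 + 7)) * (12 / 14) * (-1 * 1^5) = -98208 / 175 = -561.19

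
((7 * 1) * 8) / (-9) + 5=-11 / 9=-1.22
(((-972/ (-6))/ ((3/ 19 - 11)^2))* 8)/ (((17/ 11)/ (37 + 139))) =226442304/ 180353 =1255.55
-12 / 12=-1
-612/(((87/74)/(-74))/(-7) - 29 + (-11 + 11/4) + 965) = -0.66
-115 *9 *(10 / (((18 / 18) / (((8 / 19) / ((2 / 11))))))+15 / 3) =-553725 / 19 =-29143.42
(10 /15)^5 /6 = 0.02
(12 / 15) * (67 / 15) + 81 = 6343 / 75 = 84.57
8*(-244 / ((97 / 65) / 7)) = -888160 / 97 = -9156.29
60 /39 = 20 /13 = 1.54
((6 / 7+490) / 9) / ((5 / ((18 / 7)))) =6872 / 245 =28.05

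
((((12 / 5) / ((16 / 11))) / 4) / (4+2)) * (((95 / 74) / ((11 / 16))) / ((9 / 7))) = 133 / 1332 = 0.10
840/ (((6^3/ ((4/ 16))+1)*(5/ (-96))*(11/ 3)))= -48384/ 9515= -5.09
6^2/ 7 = 36/ 7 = 5.14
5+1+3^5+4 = 253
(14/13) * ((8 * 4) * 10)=4480/13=344.62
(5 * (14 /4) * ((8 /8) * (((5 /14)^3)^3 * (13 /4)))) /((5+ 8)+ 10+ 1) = 126953125 /566702997504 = 0.00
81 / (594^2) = 1 / 4356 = 0.00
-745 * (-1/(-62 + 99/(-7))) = -5215/533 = -9.78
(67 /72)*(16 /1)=134 /9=14.89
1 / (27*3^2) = 0.00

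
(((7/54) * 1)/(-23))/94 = -7/116748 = -0.00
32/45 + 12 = 572/45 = 12.71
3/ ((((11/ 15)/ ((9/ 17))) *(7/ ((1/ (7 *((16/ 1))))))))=405/ 146608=0.00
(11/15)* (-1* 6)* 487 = -10714/5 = -2142.80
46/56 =23/28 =0.82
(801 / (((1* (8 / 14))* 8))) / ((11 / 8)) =5607 / 44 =127.43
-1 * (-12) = 12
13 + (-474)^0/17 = 13.06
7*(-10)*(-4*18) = 5040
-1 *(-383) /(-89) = -383 /89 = -4.30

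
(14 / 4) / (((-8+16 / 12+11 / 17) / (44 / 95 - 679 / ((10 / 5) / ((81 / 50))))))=372744057 / 1166600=319.51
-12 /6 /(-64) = 0.03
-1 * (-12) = 12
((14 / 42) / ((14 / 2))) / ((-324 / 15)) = -5 / 2268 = -0.00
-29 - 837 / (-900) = -2807 / 100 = -28.07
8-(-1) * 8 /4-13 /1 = -3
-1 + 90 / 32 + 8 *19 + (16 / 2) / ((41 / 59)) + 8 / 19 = 2065855 / 12464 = 165.75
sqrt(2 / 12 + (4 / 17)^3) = sqrt(540294) / 1734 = 0.42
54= 54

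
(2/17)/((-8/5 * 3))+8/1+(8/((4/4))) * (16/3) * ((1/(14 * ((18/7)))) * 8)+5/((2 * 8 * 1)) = 130499/7344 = 17.77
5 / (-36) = -5 / 36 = -0.14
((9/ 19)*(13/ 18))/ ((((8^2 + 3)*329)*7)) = 13/ 5863438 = 0.00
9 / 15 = 3 / 5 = 0.60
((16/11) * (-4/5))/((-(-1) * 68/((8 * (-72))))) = 9216/935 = 9.86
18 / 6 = 3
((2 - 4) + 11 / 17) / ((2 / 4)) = -2.71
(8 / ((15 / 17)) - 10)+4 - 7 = -59 / 15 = -3.93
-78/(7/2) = -156/7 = -22.29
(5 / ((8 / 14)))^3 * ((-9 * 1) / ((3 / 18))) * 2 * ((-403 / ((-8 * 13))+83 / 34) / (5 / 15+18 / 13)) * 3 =-116344785375 / 145792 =-798019.00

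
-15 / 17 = -0.88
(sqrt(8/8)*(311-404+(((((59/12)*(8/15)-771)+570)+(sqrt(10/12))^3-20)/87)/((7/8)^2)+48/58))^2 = 335286243737329/36800667225-585946336*sqrt(30)/1472026689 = 9108.69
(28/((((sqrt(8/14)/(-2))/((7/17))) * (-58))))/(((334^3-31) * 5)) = 98 * sqrt(7)/91845093945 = 0.00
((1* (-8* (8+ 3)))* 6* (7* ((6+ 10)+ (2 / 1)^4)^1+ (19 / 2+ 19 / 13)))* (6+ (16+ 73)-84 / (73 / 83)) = 59672712 / 949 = 62879.57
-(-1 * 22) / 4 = 11 / 2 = 5.50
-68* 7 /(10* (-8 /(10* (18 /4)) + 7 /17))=-203.43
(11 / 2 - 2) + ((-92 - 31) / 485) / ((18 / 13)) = 4826 / 1455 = 3.32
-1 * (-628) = 628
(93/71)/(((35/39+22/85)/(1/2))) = 308295/544286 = 0.57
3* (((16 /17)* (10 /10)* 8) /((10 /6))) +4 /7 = 8404 /595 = 14.12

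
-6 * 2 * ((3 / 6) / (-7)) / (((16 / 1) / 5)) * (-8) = -2.14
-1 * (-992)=992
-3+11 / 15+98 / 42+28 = 28.07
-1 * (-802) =802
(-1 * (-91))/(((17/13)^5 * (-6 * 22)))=-33787663/187421124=-0.18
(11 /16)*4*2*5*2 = 55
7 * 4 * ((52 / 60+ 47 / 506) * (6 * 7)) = 1427468 / 1265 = 1128.43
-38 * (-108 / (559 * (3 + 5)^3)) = 513 / 35776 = 0.01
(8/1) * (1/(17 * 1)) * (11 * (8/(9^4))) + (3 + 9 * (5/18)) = 1228315/223074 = 5.51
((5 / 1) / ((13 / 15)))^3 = 421875 / 2197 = 192.02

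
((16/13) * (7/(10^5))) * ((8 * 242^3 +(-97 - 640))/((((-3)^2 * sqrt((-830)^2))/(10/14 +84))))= 110.78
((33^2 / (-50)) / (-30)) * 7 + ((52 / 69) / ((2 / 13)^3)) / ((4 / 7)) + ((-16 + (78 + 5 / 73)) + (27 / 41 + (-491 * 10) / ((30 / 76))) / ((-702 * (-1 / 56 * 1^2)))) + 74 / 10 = -555.47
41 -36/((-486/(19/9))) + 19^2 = 97724/243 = 402.16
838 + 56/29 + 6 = 24532/29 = 845.93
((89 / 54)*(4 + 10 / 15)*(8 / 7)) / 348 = 178 / 7047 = 0.03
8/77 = 0.10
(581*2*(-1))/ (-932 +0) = 581/ 466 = 1.25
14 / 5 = 2.80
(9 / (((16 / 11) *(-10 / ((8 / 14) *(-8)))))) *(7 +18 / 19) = 14949 / 665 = 22.48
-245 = -245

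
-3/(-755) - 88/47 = -66299/35485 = -1.87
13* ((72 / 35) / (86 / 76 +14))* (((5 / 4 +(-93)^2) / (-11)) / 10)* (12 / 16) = -104.24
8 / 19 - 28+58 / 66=-16741 / 627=-26.70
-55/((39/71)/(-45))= 4505.77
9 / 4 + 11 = 53 / 4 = 13.25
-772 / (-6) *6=772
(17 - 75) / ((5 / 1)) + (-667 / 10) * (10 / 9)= -3857 / 45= -85.71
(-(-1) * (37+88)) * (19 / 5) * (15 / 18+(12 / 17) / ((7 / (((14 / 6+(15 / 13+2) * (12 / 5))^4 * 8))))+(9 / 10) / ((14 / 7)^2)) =67636621762818919 / 18353298600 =3685256.98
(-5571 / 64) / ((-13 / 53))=295263 / 832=354.88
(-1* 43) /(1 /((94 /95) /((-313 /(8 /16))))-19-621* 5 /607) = 1226747 /18737131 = 0.07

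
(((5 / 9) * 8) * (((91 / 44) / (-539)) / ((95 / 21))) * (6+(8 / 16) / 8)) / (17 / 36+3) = -3783 / 574750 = -0.01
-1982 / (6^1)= -991 / 3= -330.33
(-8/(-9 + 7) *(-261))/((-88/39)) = 10179/22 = 462.68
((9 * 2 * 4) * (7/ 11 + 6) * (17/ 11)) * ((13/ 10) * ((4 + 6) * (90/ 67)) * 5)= 64476.28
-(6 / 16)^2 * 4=-9 / 16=-0.56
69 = 69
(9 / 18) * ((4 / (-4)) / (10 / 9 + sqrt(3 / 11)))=-495 / 857 + 81 * sqrt(33) / 1714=-0.31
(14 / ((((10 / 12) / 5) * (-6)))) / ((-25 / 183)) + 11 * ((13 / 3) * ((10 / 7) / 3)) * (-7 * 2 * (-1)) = 94558 / 225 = 420.26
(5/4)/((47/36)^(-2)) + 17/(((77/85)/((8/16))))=11.51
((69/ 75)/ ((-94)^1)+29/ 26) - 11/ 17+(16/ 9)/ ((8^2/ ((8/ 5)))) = 1175509/ 2337075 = 0.50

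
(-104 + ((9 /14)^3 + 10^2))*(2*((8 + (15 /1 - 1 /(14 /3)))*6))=-9806379 /9604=-1021.07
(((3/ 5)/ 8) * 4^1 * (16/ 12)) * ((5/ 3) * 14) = 28/ 3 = 9.33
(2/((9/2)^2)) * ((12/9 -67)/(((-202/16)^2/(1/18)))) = -0.00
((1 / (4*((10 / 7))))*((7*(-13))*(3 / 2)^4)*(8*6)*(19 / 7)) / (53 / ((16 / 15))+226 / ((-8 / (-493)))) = -0.75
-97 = -97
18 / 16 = 9 / 8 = 1.12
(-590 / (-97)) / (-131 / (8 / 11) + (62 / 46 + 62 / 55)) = -5970800 / 174388249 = -0.03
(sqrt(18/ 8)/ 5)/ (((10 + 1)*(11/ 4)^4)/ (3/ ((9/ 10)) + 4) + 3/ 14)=1792/ 513715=0.00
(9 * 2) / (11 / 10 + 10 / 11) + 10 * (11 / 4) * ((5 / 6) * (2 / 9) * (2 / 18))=1023055 / 107406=9.53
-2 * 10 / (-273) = 20 / 273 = 0.07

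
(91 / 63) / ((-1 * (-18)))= 13 / 162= 0.08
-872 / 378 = -436 / 189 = -2.31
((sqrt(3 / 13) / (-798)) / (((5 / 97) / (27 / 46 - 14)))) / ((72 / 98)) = 418943 * sqrt(39) / 12270960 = 0.21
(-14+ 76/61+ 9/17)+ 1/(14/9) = -168145/14518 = -11.58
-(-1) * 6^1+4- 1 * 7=3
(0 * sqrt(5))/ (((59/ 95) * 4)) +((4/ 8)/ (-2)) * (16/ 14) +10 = 9.71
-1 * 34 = -34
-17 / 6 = -2.83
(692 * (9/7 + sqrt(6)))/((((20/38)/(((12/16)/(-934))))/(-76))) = 1686231/16345 + 187359 * sqrt(6)/2335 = 299.71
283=283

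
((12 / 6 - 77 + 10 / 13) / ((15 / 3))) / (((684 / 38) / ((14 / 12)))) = -1351 / 1404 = -0.96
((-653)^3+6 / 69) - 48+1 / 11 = -70446616580 / 253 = -278445124.82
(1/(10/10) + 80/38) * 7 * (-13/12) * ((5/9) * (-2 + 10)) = -53690/513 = -104.66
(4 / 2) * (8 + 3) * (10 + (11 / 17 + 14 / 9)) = 41074 / 153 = 268.46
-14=-14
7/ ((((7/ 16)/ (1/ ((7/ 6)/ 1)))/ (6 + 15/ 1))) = 288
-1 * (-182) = 182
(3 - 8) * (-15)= 75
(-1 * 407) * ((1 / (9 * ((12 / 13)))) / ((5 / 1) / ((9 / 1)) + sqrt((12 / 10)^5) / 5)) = -2066796875 / 15879228 + 17857125 * sqrt(30) / 1323269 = -56.24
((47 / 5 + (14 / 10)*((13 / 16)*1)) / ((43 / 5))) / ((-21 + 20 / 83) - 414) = -69969 / 24826480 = -0.00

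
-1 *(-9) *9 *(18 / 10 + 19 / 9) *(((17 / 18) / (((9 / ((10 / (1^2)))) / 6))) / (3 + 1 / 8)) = 47872 / 75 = 638.29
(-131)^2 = 17161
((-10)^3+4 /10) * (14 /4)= -17493 /5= -3498.60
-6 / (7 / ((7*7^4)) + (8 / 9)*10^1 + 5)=-64827 / 150067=-0.43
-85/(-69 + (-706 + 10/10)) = 85/774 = 0.11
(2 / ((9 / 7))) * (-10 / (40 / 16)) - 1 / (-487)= -27263 / 4383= -6.22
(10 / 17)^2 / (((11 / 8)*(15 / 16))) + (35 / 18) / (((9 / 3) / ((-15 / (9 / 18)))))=-19.18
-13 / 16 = -0.81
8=8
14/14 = 1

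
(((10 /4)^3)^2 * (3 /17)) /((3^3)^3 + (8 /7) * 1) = 328125 /149914432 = 0.00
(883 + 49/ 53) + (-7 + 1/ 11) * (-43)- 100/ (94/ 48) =30961804/ 27401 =1129.95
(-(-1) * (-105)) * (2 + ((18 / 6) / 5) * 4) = -462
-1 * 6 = -6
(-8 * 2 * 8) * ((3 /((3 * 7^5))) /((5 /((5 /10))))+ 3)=-32269504 /84035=-384.00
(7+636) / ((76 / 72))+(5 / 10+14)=23699 / 38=623.66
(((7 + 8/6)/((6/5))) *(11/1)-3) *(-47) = -62087/18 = -3449.28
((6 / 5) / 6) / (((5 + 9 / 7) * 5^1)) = 7 / 1100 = 0.01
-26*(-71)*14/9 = 25844/9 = 2871.56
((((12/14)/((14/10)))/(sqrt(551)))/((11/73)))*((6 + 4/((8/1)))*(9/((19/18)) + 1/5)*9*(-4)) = -353.45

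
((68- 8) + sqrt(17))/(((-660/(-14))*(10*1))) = 7*sqrt(17)/3300 + 7/55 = 0.14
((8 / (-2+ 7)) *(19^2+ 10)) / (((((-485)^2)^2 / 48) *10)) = 71232 / 1383270015625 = 0.00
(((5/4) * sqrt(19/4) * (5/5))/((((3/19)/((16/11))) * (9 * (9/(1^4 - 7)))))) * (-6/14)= 380 * sqrt(19)/2079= 0.80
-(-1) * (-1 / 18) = -1 / 18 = -0.06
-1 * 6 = -6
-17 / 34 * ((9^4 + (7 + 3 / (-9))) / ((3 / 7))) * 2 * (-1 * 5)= 689605 / 9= 76622.78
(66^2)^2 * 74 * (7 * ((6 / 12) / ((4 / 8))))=9828913248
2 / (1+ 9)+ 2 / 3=13 / 15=0.87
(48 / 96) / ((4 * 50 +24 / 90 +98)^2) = 225 / 40033352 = 0.00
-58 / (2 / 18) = -522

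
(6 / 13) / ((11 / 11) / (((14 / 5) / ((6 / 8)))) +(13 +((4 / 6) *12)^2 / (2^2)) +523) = 112 / 134017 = 0.00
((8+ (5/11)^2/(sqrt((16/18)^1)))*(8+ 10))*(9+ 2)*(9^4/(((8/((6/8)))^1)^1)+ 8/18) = 13295625*sqrt(2)/704+ 1950025/2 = 1001721.10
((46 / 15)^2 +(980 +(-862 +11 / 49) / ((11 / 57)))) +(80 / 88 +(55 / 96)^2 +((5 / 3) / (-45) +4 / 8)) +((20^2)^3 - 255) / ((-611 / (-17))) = 1777205.84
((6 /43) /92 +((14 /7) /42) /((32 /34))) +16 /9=1824239 /996912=1.83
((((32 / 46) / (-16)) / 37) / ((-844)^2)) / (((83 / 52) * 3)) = -13 / 37735821516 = -0.00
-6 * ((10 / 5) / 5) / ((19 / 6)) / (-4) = 18 / 95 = 0.19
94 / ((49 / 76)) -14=6458 / 49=131.80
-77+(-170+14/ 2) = -240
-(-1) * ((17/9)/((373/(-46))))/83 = -782/278631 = -0.00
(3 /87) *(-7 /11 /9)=-7 /2871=-0.00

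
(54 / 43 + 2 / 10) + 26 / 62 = 12498 / 6665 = 1.88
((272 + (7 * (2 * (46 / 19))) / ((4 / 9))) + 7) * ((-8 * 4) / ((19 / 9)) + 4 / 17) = -32535000 / 6137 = -5301.45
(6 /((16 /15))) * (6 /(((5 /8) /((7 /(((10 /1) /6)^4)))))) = 30618 /625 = 48.99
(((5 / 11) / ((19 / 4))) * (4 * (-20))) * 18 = -28800 / 209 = -137.80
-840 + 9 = -831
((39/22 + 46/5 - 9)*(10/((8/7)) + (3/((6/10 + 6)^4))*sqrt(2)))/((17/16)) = 217000*sqrt(2)/73922409 + 3038/187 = 16.25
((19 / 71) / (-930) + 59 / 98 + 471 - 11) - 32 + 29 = 740278372 / 1617735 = 457.60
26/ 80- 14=-547/ 40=-13.68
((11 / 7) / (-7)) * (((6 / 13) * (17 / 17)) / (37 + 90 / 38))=-57 / 21658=-0.00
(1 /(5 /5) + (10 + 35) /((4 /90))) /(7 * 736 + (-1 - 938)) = 2027 /8426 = 0.24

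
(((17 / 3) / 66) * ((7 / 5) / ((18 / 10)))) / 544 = 7 / 57024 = 0.00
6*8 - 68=-20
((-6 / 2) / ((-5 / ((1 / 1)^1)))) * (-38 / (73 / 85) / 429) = -0.06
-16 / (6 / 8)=-64 / 3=-21.33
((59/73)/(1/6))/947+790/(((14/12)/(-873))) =-286065458142/483917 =-591145.71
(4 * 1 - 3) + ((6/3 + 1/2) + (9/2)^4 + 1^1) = 6633/16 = 414.56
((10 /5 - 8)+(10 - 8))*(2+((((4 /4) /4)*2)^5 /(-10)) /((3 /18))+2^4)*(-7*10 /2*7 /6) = 46991 /16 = 2936.94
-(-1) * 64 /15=64 /15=4.27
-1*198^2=-39204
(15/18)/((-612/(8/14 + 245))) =-955/2856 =-0.33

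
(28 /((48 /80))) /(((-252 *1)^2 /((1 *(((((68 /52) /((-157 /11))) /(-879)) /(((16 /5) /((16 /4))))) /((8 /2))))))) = 4675 /195306261696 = 0.00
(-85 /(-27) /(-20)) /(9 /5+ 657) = -85 /355752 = -0.00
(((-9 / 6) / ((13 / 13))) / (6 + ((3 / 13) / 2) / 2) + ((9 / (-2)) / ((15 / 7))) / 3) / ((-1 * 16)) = 199 / 3360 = 0.06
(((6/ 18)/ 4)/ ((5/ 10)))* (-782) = -391/ 3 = -130.33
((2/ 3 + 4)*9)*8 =336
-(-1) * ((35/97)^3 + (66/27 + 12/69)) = 503543891/188923311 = 2.67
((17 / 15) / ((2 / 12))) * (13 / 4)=221 / 10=22.10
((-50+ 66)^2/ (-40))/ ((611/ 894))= -9.36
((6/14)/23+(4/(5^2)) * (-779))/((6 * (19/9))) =-1504803/152950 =-9.84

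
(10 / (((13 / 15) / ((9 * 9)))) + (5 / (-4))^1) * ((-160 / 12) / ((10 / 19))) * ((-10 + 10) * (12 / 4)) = 0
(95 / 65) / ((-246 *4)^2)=19 / 12587328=0.00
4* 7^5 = 67228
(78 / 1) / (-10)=-39 / 5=-7.80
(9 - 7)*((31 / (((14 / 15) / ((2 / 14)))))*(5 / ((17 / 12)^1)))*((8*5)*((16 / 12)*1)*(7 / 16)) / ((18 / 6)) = 31000 / 119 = 260.50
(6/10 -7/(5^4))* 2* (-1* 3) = -2208/625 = -3.53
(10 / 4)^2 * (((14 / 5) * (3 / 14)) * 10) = 75 / 2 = 37.50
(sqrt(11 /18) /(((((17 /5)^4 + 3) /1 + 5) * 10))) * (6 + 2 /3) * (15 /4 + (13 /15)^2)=101275 * sqrt(22) /28680804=0.02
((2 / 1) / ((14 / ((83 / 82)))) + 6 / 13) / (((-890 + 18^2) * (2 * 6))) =-4523 / 50681904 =-0.00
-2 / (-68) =1 / 34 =0.03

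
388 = 388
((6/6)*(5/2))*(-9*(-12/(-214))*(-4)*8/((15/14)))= 4032/107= 37.68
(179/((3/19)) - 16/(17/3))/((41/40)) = 2306920/2091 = 1103.26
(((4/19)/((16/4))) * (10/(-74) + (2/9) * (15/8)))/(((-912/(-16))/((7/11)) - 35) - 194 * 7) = -875/76970064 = -0.00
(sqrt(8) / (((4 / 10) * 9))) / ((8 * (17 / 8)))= 5 * sqrt(2) / 153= 0.05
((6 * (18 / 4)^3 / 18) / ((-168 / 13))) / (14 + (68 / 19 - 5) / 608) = -380133 / 2263814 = -0.17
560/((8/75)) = 5250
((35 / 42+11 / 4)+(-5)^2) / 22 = 343 / 264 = 1.30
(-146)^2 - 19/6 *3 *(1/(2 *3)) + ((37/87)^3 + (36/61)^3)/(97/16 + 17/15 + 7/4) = 21314.45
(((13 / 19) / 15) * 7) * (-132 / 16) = -1001 / 380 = -2.63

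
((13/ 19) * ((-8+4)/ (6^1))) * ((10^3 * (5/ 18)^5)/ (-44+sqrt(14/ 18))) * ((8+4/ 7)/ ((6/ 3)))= 25390625 * sqrt(7)/ 45594901863+1117187500/ 15198300621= 0.07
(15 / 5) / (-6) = -1 / 2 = -0.50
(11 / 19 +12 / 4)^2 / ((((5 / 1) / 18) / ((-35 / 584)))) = -72828 / 26353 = -2.76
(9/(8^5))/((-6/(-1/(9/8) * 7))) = 7/24576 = 0.00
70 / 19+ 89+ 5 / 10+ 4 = 3693 / 38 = 97.18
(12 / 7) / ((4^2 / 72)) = 7.71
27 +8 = 35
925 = 925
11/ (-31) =-11/ 31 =-0.35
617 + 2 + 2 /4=1239 /2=619.50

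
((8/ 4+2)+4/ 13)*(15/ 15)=56/ 13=4.31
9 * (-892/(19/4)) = -32112/19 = -1690.11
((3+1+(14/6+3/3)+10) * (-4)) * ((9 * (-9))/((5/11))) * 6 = 370656/5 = 74131.20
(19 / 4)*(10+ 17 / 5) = 1273 / 20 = 63.65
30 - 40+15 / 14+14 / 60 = -913 / 105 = -8.70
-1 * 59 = -59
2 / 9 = 0.22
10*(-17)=-170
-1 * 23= -23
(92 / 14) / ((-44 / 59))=-8.81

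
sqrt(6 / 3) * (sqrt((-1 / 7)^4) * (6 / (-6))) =-sqrt(2) / 49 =-0.03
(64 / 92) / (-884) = -4 / 5083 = -0.00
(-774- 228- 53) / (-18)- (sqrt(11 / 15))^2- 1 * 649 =-53201 / 90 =-591.12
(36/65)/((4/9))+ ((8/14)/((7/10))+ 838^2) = 2236653709/3185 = 702246.06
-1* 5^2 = -25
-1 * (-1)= 1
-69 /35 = -1.97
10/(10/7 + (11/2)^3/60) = 33600/14117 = 2.38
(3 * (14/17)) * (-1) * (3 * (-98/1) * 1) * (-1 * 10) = -123480/17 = -7263.53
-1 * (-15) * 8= 120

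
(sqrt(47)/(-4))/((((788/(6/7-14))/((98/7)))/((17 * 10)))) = 1955 * sqrt(47)/197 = 68.03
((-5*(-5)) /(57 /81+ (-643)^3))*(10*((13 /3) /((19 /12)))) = -35100 /13637987333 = -0.00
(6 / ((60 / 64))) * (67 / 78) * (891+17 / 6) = 2874568 / 585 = 4913.79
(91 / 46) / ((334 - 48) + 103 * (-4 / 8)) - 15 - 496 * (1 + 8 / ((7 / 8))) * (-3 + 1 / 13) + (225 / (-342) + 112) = 78876214709 / 5328778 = 14801.93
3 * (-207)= -621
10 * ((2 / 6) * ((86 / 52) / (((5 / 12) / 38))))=6536 / 13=502.77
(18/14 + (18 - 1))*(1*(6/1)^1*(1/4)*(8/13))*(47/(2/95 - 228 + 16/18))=-30862080/8834371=-3.49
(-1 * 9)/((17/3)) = -27/17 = -1.59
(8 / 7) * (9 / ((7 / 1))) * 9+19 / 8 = 6115 / 392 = 15.60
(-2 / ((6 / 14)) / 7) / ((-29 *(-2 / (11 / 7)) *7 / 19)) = -209 / 4263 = -0.05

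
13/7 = 1.86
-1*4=-4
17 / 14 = 1.21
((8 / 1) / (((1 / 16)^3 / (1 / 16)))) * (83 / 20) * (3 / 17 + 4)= 3017216 / 85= 35496.66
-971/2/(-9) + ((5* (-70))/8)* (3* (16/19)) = -19351/342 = -56.58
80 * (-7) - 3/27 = -5041/9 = -560.11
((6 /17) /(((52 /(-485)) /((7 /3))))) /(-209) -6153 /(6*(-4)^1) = 94747219 /369512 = 256.41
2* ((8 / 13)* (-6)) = -96 / 13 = -7.38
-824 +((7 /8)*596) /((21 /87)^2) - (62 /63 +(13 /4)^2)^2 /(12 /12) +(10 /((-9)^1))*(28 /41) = 332959029127 /41658624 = 7992.56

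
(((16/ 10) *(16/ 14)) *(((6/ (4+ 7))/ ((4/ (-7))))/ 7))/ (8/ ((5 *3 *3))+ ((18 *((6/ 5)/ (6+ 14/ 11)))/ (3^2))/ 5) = -86400/ 84469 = -1.02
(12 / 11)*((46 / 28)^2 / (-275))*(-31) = 49197 / 148225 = 0.33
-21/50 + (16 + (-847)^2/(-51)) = -14051.26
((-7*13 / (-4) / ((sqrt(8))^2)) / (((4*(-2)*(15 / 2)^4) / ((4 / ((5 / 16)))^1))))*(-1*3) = 364 / 84375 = 0.00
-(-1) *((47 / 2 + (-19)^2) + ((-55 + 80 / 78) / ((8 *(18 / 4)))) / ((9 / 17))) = 4822757 / 12636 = 381.67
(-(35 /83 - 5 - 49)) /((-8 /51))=-226797 /664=-341.56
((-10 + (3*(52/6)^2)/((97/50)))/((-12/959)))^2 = 219388086180025/3048516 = 71965535.42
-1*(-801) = 801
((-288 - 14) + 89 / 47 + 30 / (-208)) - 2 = -1477401 / 4888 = -302.25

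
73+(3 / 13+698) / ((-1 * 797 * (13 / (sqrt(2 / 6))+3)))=125563675 / 1719926 - 9077 * sqrt(3) / 396906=72.97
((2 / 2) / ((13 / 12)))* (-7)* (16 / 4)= -336 / 13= -25.85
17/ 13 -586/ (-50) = 4234/ 325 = 13.03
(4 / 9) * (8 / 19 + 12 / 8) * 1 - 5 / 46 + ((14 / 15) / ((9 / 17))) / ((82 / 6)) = 156613 / 179170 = 0.87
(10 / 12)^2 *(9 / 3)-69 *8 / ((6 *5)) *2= -2083 / 60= -34.72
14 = 14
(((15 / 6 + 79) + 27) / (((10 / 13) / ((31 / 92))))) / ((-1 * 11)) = -87451 / 20240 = -4.32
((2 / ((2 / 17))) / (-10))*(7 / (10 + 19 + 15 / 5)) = -119 / 320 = -0.37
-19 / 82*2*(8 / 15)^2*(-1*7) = 8512 / 9225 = 0.92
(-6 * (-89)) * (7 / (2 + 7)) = 415.33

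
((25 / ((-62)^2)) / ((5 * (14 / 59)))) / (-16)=-295 / 861056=-0.00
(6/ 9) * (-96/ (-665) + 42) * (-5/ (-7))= 18684/ 931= 20.07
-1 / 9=-0.11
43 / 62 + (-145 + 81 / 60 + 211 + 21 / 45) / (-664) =730421 / 1235040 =0.59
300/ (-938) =-150/ 469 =-0.32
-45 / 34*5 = -225 / 34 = -6.62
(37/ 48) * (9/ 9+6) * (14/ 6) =1813/ 144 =12.59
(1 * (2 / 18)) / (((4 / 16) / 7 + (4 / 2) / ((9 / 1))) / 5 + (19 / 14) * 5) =28 / 1723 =0.02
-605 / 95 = -121 / 19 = -6.37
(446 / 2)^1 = 223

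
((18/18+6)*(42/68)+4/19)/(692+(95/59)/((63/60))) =3629031/555100048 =0.01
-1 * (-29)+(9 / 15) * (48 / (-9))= 129 / 5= 25.80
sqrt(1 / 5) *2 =2 *sqrt(5) / 5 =0.89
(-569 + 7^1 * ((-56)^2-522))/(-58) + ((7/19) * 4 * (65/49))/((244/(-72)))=-144106817/470554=-306.25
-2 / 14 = -1 / 7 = -0.14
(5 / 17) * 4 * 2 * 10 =400 / 17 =23.53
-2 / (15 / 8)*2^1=-32 / 15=-2.13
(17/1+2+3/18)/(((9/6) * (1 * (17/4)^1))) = 460/153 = 3.01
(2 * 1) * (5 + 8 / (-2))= 2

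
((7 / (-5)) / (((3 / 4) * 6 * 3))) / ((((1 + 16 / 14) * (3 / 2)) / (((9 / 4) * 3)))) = -49 / 225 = -0.22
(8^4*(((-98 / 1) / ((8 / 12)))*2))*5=-6021120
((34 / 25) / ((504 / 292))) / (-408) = -73 / 37800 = -0.00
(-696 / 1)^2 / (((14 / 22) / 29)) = 22075529.14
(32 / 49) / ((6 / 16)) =256 / 147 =1.74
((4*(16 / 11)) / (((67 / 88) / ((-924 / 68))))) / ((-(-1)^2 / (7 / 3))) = 242.29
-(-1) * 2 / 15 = 2 / 15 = 0.13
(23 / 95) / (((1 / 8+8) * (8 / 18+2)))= 828 / 67925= 0.01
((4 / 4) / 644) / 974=1 / 627256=0.00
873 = 873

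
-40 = -40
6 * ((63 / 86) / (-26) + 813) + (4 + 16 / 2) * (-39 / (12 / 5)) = 5235405 / 1118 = 4682.83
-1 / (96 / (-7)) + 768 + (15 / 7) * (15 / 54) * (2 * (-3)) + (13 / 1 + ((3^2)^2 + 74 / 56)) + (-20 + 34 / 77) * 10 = 4910051 / 7392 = 664.24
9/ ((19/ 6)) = 54/ 19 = 2.84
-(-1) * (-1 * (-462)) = 462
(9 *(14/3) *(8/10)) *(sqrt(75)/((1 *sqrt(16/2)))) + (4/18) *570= 42 *sqrt(6) + 380/3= 229.55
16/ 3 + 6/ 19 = 5.65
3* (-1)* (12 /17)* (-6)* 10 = 2160 /17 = 127.06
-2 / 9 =-0.22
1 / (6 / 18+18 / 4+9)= 6 / 83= 0.07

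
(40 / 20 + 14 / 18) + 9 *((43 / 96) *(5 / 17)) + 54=283789 / 4896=57.96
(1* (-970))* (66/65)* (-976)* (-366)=-4573793664/13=-351830281.85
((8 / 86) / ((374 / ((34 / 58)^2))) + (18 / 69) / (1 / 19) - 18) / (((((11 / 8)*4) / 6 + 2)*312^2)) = -59668559 / 1298825968440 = -0.00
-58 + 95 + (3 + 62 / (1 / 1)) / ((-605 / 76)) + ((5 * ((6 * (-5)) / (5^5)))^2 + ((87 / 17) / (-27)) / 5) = 8330591468 / 289265625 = 28.80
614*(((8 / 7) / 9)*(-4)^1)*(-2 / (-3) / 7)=-39296 / 1323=-29.70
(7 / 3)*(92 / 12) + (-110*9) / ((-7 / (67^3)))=2679799457 / 63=42536499.32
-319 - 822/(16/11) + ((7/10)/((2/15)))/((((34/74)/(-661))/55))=-416293.46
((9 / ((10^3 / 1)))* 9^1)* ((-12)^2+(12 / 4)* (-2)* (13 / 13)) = 5589 / 500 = 11.18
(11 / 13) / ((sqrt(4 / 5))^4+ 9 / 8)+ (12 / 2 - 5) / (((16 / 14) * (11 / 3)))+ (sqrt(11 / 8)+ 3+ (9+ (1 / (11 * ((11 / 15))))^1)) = 14.01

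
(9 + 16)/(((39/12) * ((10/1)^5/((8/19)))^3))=1/1741542968750000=0.00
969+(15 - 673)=311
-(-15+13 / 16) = 227 / 16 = 14.19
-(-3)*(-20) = -60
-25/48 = -0.52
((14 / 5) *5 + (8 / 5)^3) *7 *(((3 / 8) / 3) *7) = 55419 / 500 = 110.84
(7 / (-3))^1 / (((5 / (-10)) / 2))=28 / 3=9.33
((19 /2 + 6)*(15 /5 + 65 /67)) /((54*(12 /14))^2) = 202027 /7033392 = 0.03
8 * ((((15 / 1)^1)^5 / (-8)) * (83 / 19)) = -63028125 / 19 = -3317269.74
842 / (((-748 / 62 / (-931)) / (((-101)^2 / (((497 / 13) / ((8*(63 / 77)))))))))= 16573492150488 / 146047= 113480538.12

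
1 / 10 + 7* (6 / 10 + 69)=4873 / 10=487.30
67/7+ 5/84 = 809/84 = 9.63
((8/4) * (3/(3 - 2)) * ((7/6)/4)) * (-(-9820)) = 17185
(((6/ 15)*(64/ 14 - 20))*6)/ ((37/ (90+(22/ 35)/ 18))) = -4083984/ 45325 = -90.10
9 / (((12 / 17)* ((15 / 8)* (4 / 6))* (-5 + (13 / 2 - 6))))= -34 / 15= -2.27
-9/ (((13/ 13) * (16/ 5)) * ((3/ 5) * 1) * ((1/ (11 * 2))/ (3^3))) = -22275/ 8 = -2784.38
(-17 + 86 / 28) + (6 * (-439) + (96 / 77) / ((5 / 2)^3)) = -50971089 / 19250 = -2647.85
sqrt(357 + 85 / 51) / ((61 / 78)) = 52 * sqrt(807) / 61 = 24.22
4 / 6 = 2 / 3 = 0.67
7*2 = 14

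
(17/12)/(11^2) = 17/1452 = 0.01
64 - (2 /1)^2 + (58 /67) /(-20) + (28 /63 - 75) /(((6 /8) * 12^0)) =-713663 /18090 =-39.45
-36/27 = -4/3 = -1.33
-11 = -11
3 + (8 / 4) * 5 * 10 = 103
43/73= 0.59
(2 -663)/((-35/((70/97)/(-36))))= -661/1746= -0.38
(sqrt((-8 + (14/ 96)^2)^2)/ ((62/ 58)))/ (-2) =-3.73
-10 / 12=-5 / 6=-0.83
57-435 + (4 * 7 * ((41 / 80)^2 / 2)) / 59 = -71354633 / 188800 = -377.94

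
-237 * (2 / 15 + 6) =-7268 / 5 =-1453.60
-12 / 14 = -6 / 7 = -0.86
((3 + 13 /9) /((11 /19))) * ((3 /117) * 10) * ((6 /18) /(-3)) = -7600 /34749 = -0.22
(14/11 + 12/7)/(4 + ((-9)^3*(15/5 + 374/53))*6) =-1219/17949701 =-0.00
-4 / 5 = -0.80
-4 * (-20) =80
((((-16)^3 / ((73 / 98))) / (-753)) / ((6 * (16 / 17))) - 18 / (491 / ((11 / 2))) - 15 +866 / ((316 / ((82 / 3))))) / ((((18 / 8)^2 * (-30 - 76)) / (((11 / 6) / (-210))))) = 8584022067874 / 8650059936694785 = 0.00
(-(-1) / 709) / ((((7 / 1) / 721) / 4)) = 412 / 709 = 0.58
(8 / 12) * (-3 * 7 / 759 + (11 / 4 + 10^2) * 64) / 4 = 1663721 / 1518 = 1096.00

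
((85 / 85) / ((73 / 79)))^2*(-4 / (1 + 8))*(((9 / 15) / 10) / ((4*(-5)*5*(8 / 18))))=18723 / 26645000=0.00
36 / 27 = 4 / 3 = 1.33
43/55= 0.78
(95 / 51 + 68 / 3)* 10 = 4170 / 17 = 245.29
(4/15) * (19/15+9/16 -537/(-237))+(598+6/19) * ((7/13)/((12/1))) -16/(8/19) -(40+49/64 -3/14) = -50.61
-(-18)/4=9/2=4.50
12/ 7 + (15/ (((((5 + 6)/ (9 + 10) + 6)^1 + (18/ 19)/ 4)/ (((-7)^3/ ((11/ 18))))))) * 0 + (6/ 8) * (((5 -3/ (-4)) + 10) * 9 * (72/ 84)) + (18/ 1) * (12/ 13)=79683/ 728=109.45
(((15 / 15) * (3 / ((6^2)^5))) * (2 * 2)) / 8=1 / 40310784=0.00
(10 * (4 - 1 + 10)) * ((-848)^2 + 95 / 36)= 1682709535 / 18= 93483863.06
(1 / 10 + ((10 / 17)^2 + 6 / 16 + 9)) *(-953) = -108195043 / 11560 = -9359.43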